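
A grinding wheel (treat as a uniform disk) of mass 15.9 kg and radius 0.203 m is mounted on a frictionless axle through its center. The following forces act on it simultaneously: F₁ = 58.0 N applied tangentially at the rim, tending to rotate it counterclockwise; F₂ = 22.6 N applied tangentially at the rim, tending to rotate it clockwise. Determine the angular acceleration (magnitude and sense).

α ≈ 21.9 rad/s², counterclockwise

I = ½MR² = (1/2)(15.9)(0.203)² = 0.3276 kg·m².
Taking counterclockwise as positive: τ₁ = +(58.0)(0.203) = +11.77 N·m; τ₂ = −(22.6)(0.203) = −4.588 N·m.
Net torque τ = 7.186 N·m.
α = τ/I = 7.186/0.3276 = 21.94 rad/s².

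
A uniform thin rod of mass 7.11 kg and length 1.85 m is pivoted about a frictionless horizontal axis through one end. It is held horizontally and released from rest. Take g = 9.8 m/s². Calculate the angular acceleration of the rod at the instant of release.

About the pivot, I = (1/3)ML² = (1/3)(7.11)(1.85)² = 8.111 kg·m².
The weight acts at the center, a distance L/2 = 0.9250 m from the pivot; τ = Mg(L/2) = 64.45 N·m.
α = τ/I = 64.45/8.111 = 7.946 rad/s².
(Equivalently α = (3g/(2L)) = 7.946 rad/s².)

α ≈ 7.95 rad/s²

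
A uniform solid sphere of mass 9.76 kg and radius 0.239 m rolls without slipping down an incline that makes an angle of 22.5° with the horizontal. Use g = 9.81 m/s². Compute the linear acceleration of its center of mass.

Translation along the incline: Mg sinθ − f = Ma.
Rotation about the center: fR = Iα with I = (2/5)MR². No-slip gives a = αR, so f = (I/R²)a = (2/5)M a.
Substituting: Mg sinθ = (1 + 0.4000)Ma, so a = g sinθ/(1 + 0.4000) = (9.81) sin 22.5° / 1.400 = 2.682 m/s².

a ≈ 2.68 m/s²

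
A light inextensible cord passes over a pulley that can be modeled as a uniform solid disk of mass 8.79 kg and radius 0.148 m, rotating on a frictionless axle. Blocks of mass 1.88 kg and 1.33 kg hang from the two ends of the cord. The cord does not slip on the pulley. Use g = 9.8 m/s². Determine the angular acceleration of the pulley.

I = ½MR² = (1/2)(8.79)(0.148)² = 0.09627 kg·m².
Heavier block: m₁g − T₁ = m₁a. Lighter block: T₂ − m₂g = m₂a.
Pulley: (T₁ − T₂)R = Iα = I(a/R), so T₁ − T₂ = (I/R²)a = (1/2)M_p a = 4.395·a.
Adding the three: (m₁ − m₂)g = (m₁ + m₂ + 4.395)a, so a = (1.88 − 1.33)(9.8)/(1.88 + 1.33 + 4.395) = 0.7087 m/s².
α = a/R = 0.7087/0.148 = 4.789 rad/s².

α ≈ 4.79 rad/s²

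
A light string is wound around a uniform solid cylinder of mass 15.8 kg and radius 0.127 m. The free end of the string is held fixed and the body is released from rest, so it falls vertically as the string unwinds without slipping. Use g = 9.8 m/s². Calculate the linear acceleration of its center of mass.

Translation: Mg − T = Ma. Rotation about the center: TR = Iα with I = ½MR².
With a = αR: T = (I/R²)a = (1/2)M a, so Mg = (1 + 0.5000)Ma.
a = g/(1 + 0.5000) = 9.8/1.500 = 6.533 m/s².

a ≈ 6.53 m/s²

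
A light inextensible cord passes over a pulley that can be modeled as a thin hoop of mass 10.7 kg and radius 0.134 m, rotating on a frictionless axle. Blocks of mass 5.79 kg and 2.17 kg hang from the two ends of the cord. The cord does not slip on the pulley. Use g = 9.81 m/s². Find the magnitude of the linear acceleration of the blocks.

I = MR² = (10.7)(0.134)² = 0.1921 kg·m².
Heavier block: m₁g − T₁ = m₁a. Lighter block: T₂ − m₂g = m₂a.
Pulley: (T₁ − T₂)R = Iα = I(a/R), so T₁ − T₂ = (I/R²)a = 1·M_p a = 10.70·a.
Adding the three: (m₁ − m₂)g = (m₁ + m₂ + 10.70)a, so a = (5.79 − 2.17)(9.81)/(5.79 + 2.17 + 10.70) = 1.903 m/s².

a ≈ 1.90 m/s²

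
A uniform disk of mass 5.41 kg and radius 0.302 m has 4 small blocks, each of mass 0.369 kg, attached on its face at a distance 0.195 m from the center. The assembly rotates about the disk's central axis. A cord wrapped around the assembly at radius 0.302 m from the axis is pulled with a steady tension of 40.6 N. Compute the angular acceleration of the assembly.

I_disk = ½MR² = ½(5.41)(0.302)² = 0.2467 kg·m².
I_blocks = 4·m·r² = 4(0.369)(0.195)² = 0.05612 kg·m².
Total I = 0.3028 kg·m².
τ = F r = (40.6)(0.302) = 12.26 N·m.
α = τ/I = 12.26/0.3028 = 40.49 rad/s².

α ≈ 40.5 rad/s²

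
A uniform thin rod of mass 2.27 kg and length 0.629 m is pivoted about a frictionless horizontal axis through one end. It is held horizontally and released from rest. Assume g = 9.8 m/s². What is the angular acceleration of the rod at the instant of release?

α ≈ 23.4 rad/s²

About the pivot, I = (1/3)ML² = (1/3)(2.27)(0.629)² = 0.2994 kg·m².
The weight acts at the center, a distance L/2 = 0.3145 m from the pivot; τ = Mg(L/2) = 6.996 N·m.
α = τ/I = 6.996/0.2994 = 23.37 rad/s².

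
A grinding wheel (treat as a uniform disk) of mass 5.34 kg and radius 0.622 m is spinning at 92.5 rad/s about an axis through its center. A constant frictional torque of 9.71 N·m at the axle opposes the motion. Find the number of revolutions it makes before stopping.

I = ½MR² = (1/2)(5.34)(0.622)² = 1.033 kg·m².
The net torque has magnitude 9.71 N·m, opposing ω.
|α| = τ/I = 9.710/1.033 = 9.400 rad/s² (deceleration).
ω² = ω₀² − 2|α|θ with ω = 0 ⇒ θ = ω₀²/(2|α|) = 455.1 rad = 72.43 rev.

≈ 72.4 revolutions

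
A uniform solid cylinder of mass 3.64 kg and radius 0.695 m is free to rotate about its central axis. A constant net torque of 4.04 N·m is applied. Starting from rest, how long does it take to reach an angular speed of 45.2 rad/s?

I = ½MR² = (1/2)(3.64)(0.695)² = 0.8791 kg·m².
α = τ/I = 4.04/0.8791 = 4.596 rad/s².
ω = αt ⇒ t = ω/α = 45.2/4.596 = 9.836 s.

t ≈ 9.84 s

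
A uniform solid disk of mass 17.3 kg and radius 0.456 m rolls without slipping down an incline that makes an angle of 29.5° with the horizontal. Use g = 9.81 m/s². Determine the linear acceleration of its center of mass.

Translation along the incline: Mg sinθ − f = Ma.
Rotation about the center: fR = Iα with I = ½MR². No-slip gives a = αR, so f = (I/R²)a = (1/2)M a.
Substituting: Mg sinθ = (1 + 0.5000)Ma, so a = g sinθ/(1 + 0.5000) = (9.81) sin 29.5° / 1.500 = 3.220 m/s².

a ≈ 3.22 m/s²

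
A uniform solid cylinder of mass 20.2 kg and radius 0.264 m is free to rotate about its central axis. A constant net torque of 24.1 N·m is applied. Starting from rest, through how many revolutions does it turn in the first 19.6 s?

≈ 1050 revolutions

I = ½MR² = (1/2)(20.2)(0.264)² = 0.7039 kg·m².
α = τ/I = 24.1/0.7039 = 34.24 rad/s².
θ = ½αt² = ½(34.24)(19.6)² = 6576 rad.
Revolutions = θ/(2π) = 1047.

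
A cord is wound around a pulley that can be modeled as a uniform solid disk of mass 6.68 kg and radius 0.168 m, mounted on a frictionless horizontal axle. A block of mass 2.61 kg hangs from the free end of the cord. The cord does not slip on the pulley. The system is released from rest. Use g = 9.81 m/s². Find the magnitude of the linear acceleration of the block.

I = ½MR² = (1/2)(6.68)(0.168)² = 0.09427 kg·m².
Block: mg − T = ma. Pulley: TR = Iα. No-slip: a = αR, so T = (I/R²)a = 3.340·a.
Then mg = (m + 3.340)a, so a = (2.61)(9.81)/(2.61 + 3.340) = 4.303 m/s².

a ≈ 4.30 m/s²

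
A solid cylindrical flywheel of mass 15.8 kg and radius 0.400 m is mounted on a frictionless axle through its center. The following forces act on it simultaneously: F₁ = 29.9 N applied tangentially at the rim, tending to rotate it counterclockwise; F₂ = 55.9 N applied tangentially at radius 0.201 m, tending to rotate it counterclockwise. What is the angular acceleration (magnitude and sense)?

I = ½MR² = (1/2)(15.8)(0.400)² = 1.264 kg·m².
Taking counterclockwise as positive: τ₁ = +(29.9)(0.400) = +11.96 N·m; τ₂ = +(55.9)(0.201) = +11.24 N·m.
Net torque τ = 23.20 N·m.
α = τ/I = 23.20/1.264 = 18.35 rad/s².

α ≈ 18.4 rad/s², counterclockwise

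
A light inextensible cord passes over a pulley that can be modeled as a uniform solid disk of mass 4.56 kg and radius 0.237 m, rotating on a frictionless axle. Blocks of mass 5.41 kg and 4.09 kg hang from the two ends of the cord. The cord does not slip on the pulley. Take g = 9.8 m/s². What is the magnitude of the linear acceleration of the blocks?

a ≈ 1.10 m/s²

I = ½MR² = (1/2)(4.56)(0.237)² = 0.1281 kg·m².
Heavier block: m₁g − T₁ = m₁a. Lighter block: T₂ − m₂g = m₂a.
Pulley: (T₁ − T₂)R = Iα = I(a/R), so T₁ − T₂ = (I/R²)a = (1/2)M_p a = 2.280·a.
Adding the three: (m₁ − m₂)g = (m₁ + m₂ + 2.280)a, so a = (5.41 − 4.09)(9.8)/(5.41 + 4.09 + 2.280) = 1.098 m/s².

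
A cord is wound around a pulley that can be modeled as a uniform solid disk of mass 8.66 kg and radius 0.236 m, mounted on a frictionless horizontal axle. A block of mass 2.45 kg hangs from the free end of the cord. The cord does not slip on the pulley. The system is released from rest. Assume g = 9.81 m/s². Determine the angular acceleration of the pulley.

I = ½MR² = (1/2)(8.66)(0.236)² = 0.2412 kg·m².
Block: mg − T = ma. Pulley: TR = Iα. No-slip: a = αR, so T = (I/R²)a = 4.330·a.
Then mg = (m + 4.330)a, so a = (2.45)(9.81)/(2.45 + 4.330) = 3.545 m/s².
α = a/R = 3.545/0.236 = 15.02 rad/s².

α ≈ 15.0 rad/s²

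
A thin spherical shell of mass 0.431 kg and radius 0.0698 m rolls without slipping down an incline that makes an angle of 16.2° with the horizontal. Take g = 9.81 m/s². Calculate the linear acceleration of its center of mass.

Translation along the incline: Mg sinθ − f = Ma.
Rotation about the center: fR = Iα with I = (2/3)MR². No-slip gives a = αR, so f = (I/R²)a = (2/3)M a.
Substituting: Mg sinθ = (1 + 0.6667)Ma, so a = g sinθ/(1 + 0.6667) = (9.81) sin 16.2° / 1.667 = 1.642 m/s².

a ≈ 1.64 m/s²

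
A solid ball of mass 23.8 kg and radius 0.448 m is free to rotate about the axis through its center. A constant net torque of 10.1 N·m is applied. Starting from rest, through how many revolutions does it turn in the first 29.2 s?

≈ 359 revolutions

I = (2/5)MR² = (2/5)(23.8)(0.448)² = 1.911 kg·m².
α = τ/I = 10.1/1.911 = 5.286 rad/s².
θ = ½αt² = ½(5.286)(29.2)² = 2254 rad.
Revolutions = θ/(2π) = 358.7.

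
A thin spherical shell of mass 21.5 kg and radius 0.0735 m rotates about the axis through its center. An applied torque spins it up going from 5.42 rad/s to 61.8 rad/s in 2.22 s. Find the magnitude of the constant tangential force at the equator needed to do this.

I = (2/3)MR² = (2/3)(21.5)(0.0735)² = 0.07743 kg·m².
α = Δω/Δt = (61.8 − 5.42)/2.22 = 25.40 rad/s².
The required torque is τ = Iα = (0.07743)(25.40) = 1.967 N·m.
A tangential force at the equator gives τ = FR, so F = τ/R = 1.967/0.0735 = 26.76 N.

F ≈ 26.8 N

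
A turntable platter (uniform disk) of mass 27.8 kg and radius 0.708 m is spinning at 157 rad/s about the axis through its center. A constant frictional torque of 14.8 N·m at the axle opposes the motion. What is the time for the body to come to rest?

t ≈ 73.9 s

I = ½MR² = (1/2)(27.8)(0.708)² = 6.968 kg·m².
The net torque has magnitude 14.8 N·m, opposing ω.
|α| = τ/I = 14.80/6.968 = 2.124 rad/s² (deceleration).
0 = ω₀ − |α|t ⇒ t = ω₀/|α| = 157/2.124 = 73.91 s.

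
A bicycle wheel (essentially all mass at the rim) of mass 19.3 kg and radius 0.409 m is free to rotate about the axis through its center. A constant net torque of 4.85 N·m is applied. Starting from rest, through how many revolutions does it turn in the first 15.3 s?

≈ 28.0 revolutions

I = MR² = (19.3)(0.409)² = 3.229 kg·m².
α = τ/I = 4.85/3.229 = 1.502 rad/s².
θ = ½αt² = ½(1.502)(15.3)² = 175.8 rad.
Revolutions = θ/(2π) = 27.98.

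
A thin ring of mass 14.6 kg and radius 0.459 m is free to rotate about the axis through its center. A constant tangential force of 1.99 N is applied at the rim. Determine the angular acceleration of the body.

α ≈ 0.297 rad/s²

I = MR² = (14.6)(0.459)² = 3.076 kg·m².
τ = F R = (1.99)(0.459) = 0.9134 N·m.
From τ = Iα: α = 0.9134/3.076 = 0.2970 rad/s².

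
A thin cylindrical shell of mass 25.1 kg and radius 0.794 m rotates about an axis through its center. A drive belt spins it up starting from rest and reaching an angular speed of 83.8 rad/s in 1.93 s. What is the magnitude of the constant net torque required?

τ ≈ 687 N·m

I = MR² = (25.1)(0.794)² = 15.82 kg·m².
α = Δω/Δt = (83.8 − 0)/1.93 = 43.42 rad/s².
τ = Iα = (15.82)(43.42) = 687.1 N·m.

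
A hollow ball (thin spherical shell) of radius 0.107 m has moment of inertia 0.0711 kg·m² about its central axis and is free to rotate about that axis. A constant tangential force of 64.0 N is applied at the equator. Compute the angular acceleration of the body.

α ≈ 96.3 rad/s²

τ = F R = (64.0)(0.107) = 6.848 N·m.
Newton's second law for rotation, τ = Iα, gives α = τ/I = 6.848/0.07110 = 96.32 rad/s².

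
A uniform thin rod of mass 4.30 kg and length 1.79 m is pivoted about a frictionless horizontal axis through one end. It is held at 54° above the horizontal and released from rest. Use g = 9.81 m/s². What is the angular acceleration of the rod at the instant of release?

α ≈ 4.83 rad/s²

About the pivot, I = (1/3)ML² = (1/3)(4.30)(1.79)² = 4.593 kg·m².
The weight acts at the center, a distance L/2 = 0.8950 m from the pivot; τ = Mg(L/2) cos 54° = 22.19 N·m.
α = τ/I = 22.19/4.593 = 4.832 rad/s².
(Equivalently α = (3g/(2L)) cos 54° = 4.832 rad/s².)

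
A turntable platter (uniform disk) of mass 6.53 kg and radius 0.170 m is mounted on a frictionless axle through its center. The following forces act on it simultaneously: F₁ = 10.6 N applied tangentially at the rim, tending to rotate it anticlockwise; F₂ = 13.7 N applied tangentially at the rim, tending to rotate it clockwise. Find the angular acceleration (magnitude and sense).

I = ½MR² = (1/2)(6.53)(0.170)² = 0.09436 kg·m².
Taking anticlockwise as positive: τ₁ = +(10.6)(0.170) = +1.802 N·m; τ₂ = −(13.7)(0.170) = −2.329 N·m.
Net torque τ = -0.5270 N·m.
α = τ/I = -0.5270/0.09436 = -5.585 rad/s².

α ≈ 5.59 rad/s², clockwise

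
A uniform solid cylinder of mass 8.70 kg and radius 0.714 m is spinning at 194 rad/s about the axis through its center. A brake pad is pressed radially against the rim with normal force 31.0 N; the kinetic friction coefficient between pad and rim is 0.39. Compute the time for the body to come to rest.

t ≈ 49.8 s

I = ½MR² = (1/2)(8.70)(0.714)² = 2.218 kg·m².
Friction force f = μN = (0.39)(31.0) = 12.09 N at the rim; torque magnitude τ = fR = 8.632 N·m, opposing ω.
|α| = τ/I = 8.632/2.218 = 3.893 rad/s² (deceleration).
0 = ω₀ − |α|t ⇒ t = ω₀/|α| = 194/3.893 = 49.84 s.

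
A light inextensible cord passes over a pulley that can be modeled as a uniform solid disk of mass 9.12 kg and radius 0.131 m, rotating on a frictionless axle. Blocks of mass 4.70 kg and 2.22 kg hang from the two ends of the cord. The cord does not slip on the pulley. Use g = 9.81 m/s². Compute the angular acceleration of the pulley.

I = ½MR² = (1/2)(9.12)(0.131)² = 0.07825 kg·m².
Heavier block: m₁g − T₁ = m₁a. Lighter block: T₂ − m₂g = m₂a.
Pulley: (T₁ − T₂)R = Iα = I(a/R), so T₁ − T₂ = (I/R²)a = (1/2)M_p a = 4.560·a.
Adding the three: (m₁ − m₂)g = (m₁ + m₂ + 4.560)a, so a = (4.70 − 2.22)(9.81)/(4.70 + 2.22 + 4.560) = 2.119 m/s².
α = a/R = 2.119/0.131 = 16.18 rad/s².

α ≈ 16.2 rad/s²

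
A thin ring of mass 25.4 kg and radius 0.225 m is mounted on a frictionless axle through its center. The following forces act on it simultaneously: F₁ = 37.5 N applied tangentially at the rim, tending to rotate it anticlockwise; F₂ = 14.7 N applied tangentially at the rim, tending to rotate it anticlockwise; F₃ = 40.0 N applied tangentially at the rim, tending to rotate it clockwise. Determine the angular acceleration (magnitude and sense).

I = MR² = (25.4)(0.225)² = 1.286 kg·m².
Taking anticlockwise as positive: τ₁ = +(37.5)(0.225) = +8.438 N·m; τ₂ = +(14.7)(0.225) = +3.308 N·m; τ₃ = −(40.0)(0.225) = −9.000 N·m.
Net torque τ = 2.745 N·m.
α = τ/I = 2.745/1.286 = 2.135 rad/s².

α ≈ 2.13 rad/s², anticlockwise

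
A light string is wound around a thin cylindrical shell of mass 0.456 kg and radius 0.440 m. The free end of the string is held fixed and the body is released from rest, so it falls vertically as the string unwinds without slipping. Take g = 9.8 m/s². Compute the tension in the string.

T ≈ 2.23 N

Translation: Mg − T = Ma. Rotation about the center: TR = Iα with I = MR².
With a = αR: T = (I/R²)a = M a, so Mg = (1 + 1.000)Ma.
a = g/(1 + 1.000) = 9.8/2.000 = 4.900 m/s².
T = 1.000·M·a = (1.000)(0.456)(4.900) = 2.234 N.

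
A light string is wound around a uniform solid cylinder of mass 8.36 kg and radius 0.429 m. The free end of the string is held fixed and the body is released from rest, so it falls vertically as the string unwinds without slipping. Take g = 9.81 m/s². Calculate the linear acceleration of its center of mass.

a ≈ 6.54 m/s²

Translation: Mg − T = Ma. Rotation about the center: TR = Iα with I = ½MR².
With a = αR: T = (I/R²)a = (1/2)M a, so Mg = (1 + 0.5000)Ma.
a = g/(1 + 0.5000) = 9.81/1.500 = 6.540 m/s².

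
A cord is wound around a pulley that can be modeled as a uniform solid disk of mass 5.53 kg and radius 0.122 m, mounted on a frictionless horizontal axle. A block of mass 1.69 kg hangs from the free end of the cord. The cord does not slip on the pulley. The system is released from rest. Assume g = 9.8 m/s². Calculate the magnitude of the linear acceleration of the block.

I = ½MR² = (1/2)(5.53)(0.122)² = 0.04115 kg·m².
Block: mg − T = ma. Pulley: TR = Iα. No-slip: a = αR, so T = (I/R²)a = 2.765·a.
Then mg = (m + 2.765)a, so a = (1.69)(9.8)/(1.69 + 2.765) = 3.718 m/s².

a ≈ 3.72 m/s²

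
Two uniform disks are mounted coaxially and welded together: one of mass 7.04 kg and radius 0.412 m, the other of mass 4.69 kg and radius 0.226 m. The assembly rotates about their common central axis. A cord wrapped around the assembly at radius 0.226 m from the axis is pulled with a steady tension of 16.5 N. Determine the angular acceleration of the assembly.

I = ½M₁R₁² + ½M₂R₂² = ½(7.04)(0.412)² + ½(4.69)(0.226)² = 0.7173 kg·m².
τ = F r = (16.5)(0.226) = 3.729 N·m.
α = τ/I = 3.729/0.7173 = 5.199 rad/s².

α ≈ 5.20 rad/s²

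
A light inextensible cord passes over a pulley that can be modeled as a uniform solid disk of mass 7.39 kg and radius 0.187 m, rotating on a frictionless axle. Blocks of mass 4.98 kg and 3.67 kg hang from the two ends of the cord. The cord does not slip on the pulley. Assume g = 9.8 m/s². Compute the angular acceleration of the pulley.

I = ½MR² = (1/2)(7.39)(0.187)² = 0.1292 kg·m².
Heavier block: m₁g − T₁ = m₁a. Lighter block: T₂ − m₂g = m₂a.
Pulley: (T₁ − T₂)R = Iα = I(a/R), so T₁ − T₂ = (I/R²)a = (1/2)M_p a = 3.695·a.
Adding the three: (m₁ − m₂)g = (m₁ + m₂ + 3.695)a, so a = (4.98 − 3.67)(9.8)/(4.98 + 3.67 + 3.695) = 1.040 m/s².
α = a/R = 1.040/0.187 = 5.561 rad/s².

α ≈ 5.56 rad/s²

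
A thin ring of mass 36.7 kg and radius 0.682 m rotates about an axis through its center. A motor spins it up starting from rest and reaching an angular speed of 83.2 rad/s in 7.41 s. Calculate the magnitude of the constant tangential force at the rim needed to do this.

F ≈ 281 N

I = MR² = (36.7)(0.682)² = 17.07 kg·m².
α = Δω/Δt = (83.2 − 0)/7.41 = 11.23 rad/s².
The required torque is τ = Iα = (17.07)(11.23) = 191.7 N·m.
A tangential force at the rim gives τ = FR, so F = τ/R = 191.7/0.682 = 281.0 N.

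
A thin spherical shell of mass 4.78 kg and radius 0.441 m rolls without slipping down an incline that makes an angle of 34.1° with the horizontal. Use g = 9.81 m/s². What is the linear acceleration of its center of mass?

a ≈ 3.30 m/s²

Translation along the incline: Mg sinθ − f = Ma.
Rotation about the center: fR = Iα with I = (2/3)MR². No-slip gives a = αR, so f = (I/R²)a = (2/3)M a.
Substituting: Mg sinθ = (1 + 0.6667)Ma, so a = g sinθ/(1 + 0.6667) = (9.81) sin 34.1° / 1.667 = 3.300 m/s².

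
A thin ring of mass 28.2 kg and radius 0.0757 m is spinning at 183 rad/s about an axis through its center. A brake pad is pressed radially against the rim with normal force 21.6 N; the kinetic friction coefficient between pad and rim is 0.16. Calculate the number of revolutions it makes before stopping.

I = MR² = (28.2)(0.0757)² = 0.1616 kg·m².
Friction force f = μN = (0.16)(21.6) = 3.456 N at the rim; torque magnitude τ = fR = 0.2616 N·m, opposing ω.
|α| = τ/I = 0.2616/0.1616 = 1.619 rad/s² (deceleration).
ω² = ω₀² − 2|α|θ with ω = 0 ⇒ θ = ω₀²/(2|α|) = 10340 rad = 1646 rev.

≈ 1650 revolutions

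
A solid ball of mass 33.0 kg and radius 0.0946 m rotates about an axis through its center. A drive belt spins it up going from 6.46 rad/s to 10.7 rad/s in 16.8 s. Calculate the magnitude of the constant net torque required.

τ ≈ 0.0298 N·m

I = (2/5)MR² = (2/5)(33.0)(0.0946)² = 0.1181 kg·m².
α = Δω/Δt = (10.7 − 6.46)/16.8 = 0.2524 rad/s².
τ = Iα = (0.1181)(0.2524) = 0.02981 N·m.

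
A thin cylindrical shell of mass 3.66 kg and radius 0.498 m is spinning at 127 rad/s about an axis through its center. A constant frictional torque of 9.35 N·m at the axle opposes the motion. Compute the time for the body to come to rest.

t ≈ 12.3 s

I = MR² = (3.66)(0.498)² = 0.9077 kg·m².
The net torque has magnitude 9.35 N·m, opposing ω.
|α| = τ/I = 9.350/0.9077 = 10.30 rad/s² (deceleration).
0 = ω₀ − |α|t ⇒ t = ω₀/|α| = 127/10.30 = 12.33 s.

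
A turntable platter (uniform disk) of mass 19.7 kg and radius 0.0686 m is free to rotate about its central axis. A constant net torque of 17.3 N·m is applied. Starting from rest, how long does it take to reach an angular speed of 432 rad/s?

t ≈ 1.16 s

I = ½MR² = (1/2)(19.7)(0.0686)² = 0.04635 kg·m².
α = τ/I = 17.3/0.04635 = 373.2 rad/s².
ω = αt ⇒ t = ω/α = 432/373.2 = 1.158 s.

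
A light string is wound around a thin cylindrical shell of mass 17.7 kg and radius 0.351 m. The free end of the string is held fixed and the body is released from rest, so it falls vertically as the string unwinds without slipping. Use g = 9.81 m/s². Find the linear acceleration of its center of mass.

Translation: Mg − T = Ma. Rotation about the center: TR = Iα with I = MR².
With a = αR: T = (I/R²)a = M a, so Mg = (1 + 1.000)Ma.
a = g/(1 + 1.000) = 9.81/2.000 = 4.905 m/s².

a ≈ 4.91 m/s²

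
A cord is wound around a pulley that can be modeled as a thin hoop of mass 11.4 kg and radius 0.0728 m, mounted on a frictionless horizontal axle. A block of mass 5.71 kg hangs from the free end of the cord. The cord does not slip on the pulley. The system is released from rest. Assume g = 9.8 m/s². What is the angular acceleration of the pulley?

I = MR² = (11.4)(0.0728)² = 0.06042 kg·m².
Block: mg − T = ma. Pulley: TR = Iα. No-slip: a = αR, so T = (I/R²)a = 11.40·a.
Then mg = (m + 11.40)a, so a = (5.71)(9.8)/(5.71 + 11.40) = 3.270 m/s².
α = a/R = 3.270/0.0728 = 44.92 rad/s².

α ≈ 44.9 rad/s²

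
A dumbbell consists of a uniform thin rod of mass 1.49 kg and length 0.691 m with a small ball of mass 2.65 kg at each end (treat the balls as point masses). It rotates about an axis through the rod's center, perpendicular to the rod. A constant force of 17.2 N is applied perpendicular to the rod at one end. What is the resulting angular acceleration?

α ≈ 8.59 rad/s²

I_rod = (1/12)ML² = (1/12)(1.49)(0.691)² = 0.05929 kg·m².
I_balls = 2·m·(L/2)² = 2(2.65)(0.3455)² = 0.6327 kg·m².
Total I = 0.6919 kg·m².
τ = F·(L/2) = (17.2)(0.345) = 5.943 N·m.
α = τ/I = 5.943/0.6919 = 8.588 rad/s².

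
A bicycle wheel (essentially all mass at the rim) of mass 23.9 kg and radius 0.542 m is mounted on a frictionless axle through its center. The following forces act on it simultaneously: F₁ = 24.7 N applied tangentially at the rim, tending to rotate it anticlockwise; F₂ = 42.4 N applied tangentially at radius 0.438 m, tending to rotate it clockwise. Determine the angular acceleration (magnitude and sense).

α ≈ 0.738 rad/s², clockwise

I = MR² = (23.9)(0.542)² = 7.021 kg·m².
Taking anticlockwise as positive: τ₁ = +(24.7)(0.542) = +13.39 N·m; τ₂ = −(42.4)(0.438) = −18.57 N·m.
Net torque τ = -5.184 N·m.
α = τ/I = -5.184/7.021 = -0.7383 rad/s².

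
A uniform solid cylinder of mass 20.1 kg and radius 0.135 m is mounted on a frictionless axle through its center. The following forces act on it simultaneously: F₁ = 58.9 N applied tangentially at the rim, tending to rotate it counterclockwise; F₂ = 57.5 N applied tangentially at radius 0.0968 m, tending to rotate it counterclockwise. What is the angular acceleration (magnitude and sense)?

α ≈ 73.8 rad/s², counterclockwise

I = ½MR² = (1/2)(20.1)(0.135)² = 0.1832 kg·m².
Taking counterclockwise as positive: τ₁ = +(58.9)(0.135) = +7.952 N·m; τ₂ = +(57.5)(0.0968) = +5.566 N·m.
Net torque τ = 13.52 N·m.
α = τ/I = 13.52/0.1832 = 73.80 rad/s².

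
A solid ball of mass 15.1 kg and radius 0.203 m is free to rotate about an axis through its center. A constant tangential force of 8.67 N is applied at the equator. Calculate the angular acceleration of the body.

α ≈ 7.07 rad/s²

I = (2/5)MR² = (2/5)(15.1)(0.203)² = 0.2489 kg·m².
τ = F R = (8.67)(0.203) = 1.760 N·m.
Newton's second law for rotation, τ = Iα, gives α = τ/I = 1.760/0.2489 = 7.071 rad/s².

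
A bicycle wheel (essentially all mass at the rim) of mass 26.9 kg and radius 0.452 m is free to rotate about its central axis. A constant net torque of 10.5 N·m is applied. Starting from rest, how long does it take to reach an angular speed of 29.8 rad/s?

I = MR² = (26.9)(0.452)² = 5.496 kg·m².
α = τ/I = 10.5/5.496 = 1.911 rad/s².
ω = αt ⇒ t = ω/α = 29.8/1.911 = 15.60 s.

t ≈ 15.6 s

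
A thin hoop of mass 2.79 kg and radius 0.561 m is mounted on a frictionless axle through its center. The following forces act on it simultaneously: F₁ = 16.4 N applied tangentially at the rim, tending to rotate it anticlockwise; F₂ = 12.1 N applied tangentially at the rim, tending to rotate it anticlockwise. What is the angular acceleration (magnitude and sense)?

α ≈ 18.2 rad/s², anticlockwise

I = MR² = (2.79)(0.561)² = 0.8781 kg·m².
Taking anticlockwise as positive: τ₁ = +(16.4)(0.561) = +9.200 N·m; τ₂ = +(12.1)(0.561) = +6.788 N·m.
Net torque τ = 15.99 N·m.
α = τ/I = 15.99/0.8781 = 18.21 rad/s².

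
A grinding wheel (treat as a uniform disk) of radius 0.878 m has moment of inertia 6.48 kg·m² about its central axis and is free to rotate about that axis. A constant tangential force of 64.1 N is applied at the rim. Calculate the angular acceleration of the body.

τ = F R = (64.1)(0.878) = 56.28 N·m.
Newton's second law for rotation, τ = Iα, gives α = τ/I = 56.28/6.480 = 8.685 rad/s².

α ≈ 8.69 rad/s²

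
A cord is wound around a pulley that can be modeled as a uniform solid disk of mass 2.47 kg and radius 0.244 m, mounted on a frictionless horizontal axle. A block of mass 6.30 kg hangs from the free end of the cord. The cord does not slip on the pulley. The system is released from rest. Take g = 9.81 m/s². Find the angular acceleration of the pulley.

I = ½MR² = (1/2)(2.47)(0.244)² = 0.07353 kg·m².
Block: mg − T = ma. Pulley: TR = Iα. No-slip: a = αR, so T = (I/R²)a = 1.235·a.
Then mg = (m + 1.235)a, so a = (6.30)(9.81)/(6.30 + 1.235) = 8.202 m/s².
α = a/R = 8.202/0.244 = 33.62 rad/s².

α ≈ 33.6 rad/s²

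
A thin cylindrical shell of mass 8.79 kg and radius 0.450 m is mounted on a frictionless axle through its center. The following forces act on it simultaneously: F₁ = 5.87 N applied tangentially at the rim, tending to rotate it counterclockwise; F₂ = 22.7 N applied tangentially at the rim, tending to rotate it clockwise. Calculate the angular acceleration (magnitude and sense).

I = MR² = (8.79)(0.450)² = 1.780 kg·m².
Taking counterclockwise as positive: τ₁ = +(5.87)(0.450) = +2.642 N·m; τ₂ = −(22.7)(0.450) = −10.21 N·m.
Net torque τ = -7.573 N·m.
α = τ/I = -7.573/1.780 = -4.255 rad/s².

α ≈ 4.25 rad/s², clockwise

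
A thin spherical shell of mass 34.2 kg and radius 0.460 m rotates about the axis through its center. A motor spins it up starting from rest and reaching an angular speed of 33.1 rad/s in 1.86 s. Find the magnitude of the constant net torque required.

τ ≈ 85.9 N·m

I = (2/3)MR² = (2/3)(34.2)(0.460)² = 4.824 kg·m².
α = Δω/Δt = (33.1 − 0)/1.86 = 17.80 rad/s².
τ = Iα = (4.824)(17.80) = 85.85 N·m.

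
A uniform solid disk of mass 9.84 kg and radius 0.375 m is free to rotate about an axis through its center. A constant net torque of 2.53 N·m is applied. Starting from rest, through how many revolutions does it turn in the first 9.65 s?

≈ 27.1 revolutions

I = ½MR² = (1/2)(9.84)(0.375)² = 0.6919 kg·m².
α = τ/I = 2.53/0.6919 = 3.657 rad/s².
θ = ½αt² = ½(3.657)(9.65)² = 170.3 rad.
Revolutions = θ/(2π) = 27.10.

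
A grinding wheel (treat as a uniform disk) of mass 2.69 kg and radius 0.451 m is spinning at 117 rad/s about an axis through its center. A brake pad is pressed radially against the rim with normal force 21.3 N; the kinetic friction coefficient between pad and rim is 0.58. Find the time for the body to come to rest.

I = ½MR² = (1/2)(2.69)(0.451)² = 0.2736 kg·m².
Friction force f = μN = (0.58)(21.3) = 12.35 N at the rim; torque magnitude τ = fR = 5.572 N·m, opposing ω.
|α| = τ/I = 5.572/0.2736 = 20.37 rad/s² (deceleration).
0 = ω₀ − |α|t ⇒ t = ω₀/|α| = 117/20.37 = 5.745 s.

t ≈ 5.74 s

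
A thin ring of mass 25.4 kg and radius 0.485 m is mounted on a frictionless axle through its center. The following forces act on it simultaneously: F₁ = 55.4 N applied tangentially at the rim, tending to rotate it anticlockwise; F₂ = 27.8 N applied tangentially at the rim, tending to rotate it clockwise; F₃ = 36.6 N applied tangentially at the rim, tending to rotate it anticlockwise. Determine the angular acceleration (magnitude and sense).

α ≈ 5.21 rad/s², anticlockwise

I = MR² = (25.4)(0.485)² = 5.975 kg·m².
Taking anticlockwise as positive: τ₁ = +(55.4)(0.485) = +26.87 N·m; τ₂ = −(27.8)(0.485) = −13.48 N·m; τ₃ = +(36.6)(0.485) = +17.75 N·m.
Net torque τ = 31.14 N·m.
α = τ/I = 31.14/5.975 = 5.211 rad/s².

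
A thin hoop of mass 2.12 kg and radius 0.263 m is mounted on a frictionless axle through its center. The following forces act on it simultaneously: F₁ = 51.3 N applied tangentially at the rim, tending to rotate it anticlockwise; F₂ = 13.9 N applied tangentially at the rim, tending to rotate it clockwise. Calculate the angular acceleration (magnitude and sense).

I = MR² = (2.12)(0.263)² = 0.1466 kg·m².
Taking anticlockwise as positive: τ₁ = +(51.3)(0.263) = +13.49 N·m; τ₂ = −(13.9)(0.263) = −3.656 N·m.
Net torque τ = 9.836 N·m.
α = τ/I = 9.836/0.1466 = 67.08 rad/s².

α ≈ 67.1 rad/s², anticlockwise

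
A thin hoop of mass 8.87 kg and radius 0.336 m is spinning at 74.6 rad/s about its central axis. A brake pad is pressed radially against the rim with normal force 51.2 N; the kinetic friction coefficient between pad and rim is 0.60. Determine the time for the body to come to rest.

I = MR² = (8.87)(0.336)² = 1.001 kg·m².
Friction force f = μN = (0.60)(51.2) = 30.72 N at the rim; torque magnitude τ = fR = 10.32 N·m, opposing ω.
|α| = τ/I = 10.32/1.001 = 10.31 rad/s² (deceleration).
0 = ω₀ − |α|t ⇒ t = ω₀/|α| = 74.6/10.31 = 7.237 s.

t ≈ 7.24 s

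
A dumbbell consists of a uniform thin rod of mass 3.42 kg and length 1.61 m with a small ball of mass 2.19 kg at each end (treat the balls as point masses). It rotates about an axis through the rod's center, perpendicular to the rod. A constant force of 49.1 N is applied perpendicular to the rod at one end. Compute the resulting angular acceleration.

α ≈ 11.0 rad/s²

I_rod = (1/12)ML² = (1/12)(3.42)(1.61)² = 0.7387 kg·m².
I_balls = 2·m·(L/2)² = 2(2.19)(0.8050)² = 2.838 kg·m².
Total I = 3.577 kg·m².
τ = F·(L/2) = (49.1)(0.805) = 39.53 N·m.
α = τ/I = 39.53/3.577 = 11.05 rad/s².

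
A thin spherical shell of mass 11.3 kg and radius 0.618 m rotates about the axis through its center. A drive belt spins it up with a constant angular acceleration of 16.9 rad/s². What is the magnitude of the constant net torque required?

τ ≈ 48.6 N·m

I = (2/3)MR² = (2/3)(11.3)(0.618)² = 2.877 kg·m².
τ = Iα = (2.877)(16.90) = 48.62 N·m.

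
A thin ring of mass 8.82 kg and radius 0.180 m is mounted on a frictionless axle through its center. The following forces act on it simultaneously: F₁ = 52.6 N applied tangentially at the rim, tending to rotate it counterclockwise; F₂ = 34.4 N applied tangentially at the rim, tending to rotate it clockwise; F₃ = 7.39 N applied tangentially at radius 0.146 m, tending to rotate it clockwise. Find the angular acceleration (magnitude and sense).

α ≈ 7.69 rad/s², counterclockwise

I = MR² = (8.82)(0.180)² = 0.2858 kg·m².
Taking counterclockwise as positive: τ₁ = +(52.6)(0.180) = +9.468 N·m; τ₂ = −(34.4)(0.180) = −6.192 N·m; τ₃ = −(7.39)(0.146) = −1.079 N·m.
Net torque τ = 2.197 N·m.
α = τ/I = 2.197/0.2858 = 7.688 rad/s².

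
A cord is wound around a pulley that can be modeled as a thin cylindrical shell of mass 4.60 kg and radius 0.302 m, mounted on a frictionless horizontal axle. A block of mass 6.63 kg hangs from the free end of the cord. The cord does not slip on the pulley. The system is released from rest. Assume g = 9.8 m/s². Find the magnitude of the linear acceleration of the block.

a ≈ 5.79 m/s²

I = MR² = (4.60)(0.302)² = 0.4195 kg·m².
Block: mg − T = ma. Pulley: TR = Iα. No-slip: a = αR, so T = (I/R²)a = 4.600·a.
Then mg = (m + 4.600)a, so a = (6.63)(9.8)/(6.63 + 4.600) = 5.786 m/s².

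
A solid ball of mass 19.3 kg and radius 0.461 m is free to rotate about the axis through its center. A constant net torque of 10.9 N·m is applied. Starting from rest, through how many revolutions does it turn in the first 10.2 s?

I = (2/5)MR² = (2/5)(19.3)(0.461)² = 1.641 kg·m².
α = τ/I = 10.9/1.641 = 6.644 rad/s².
θ = ½αt² = ½(6.644)(10.2)² = 345.6 rad.
Revolutions = θ/(2π) = 55.00.

≈ 55.0 revolutions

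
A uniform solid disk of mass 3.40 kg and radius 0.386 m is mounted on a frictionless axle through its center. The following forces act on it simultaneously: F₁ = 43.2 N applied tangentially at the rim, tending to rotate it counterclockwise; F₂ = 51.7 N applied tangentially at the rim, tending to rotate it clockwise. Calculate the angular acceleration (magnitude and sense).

I = ½MR² = (1/2)(3.40)(0.386)² = 0.2533 kg·m².
Taking counterclockwise as positive: τ₁ = +(43.2)(0.386) = +16.68 N·m; τ₂ = −(51.7)(0.386) = −19.96 N·m.
Net torque τ = -3.281 N·m.
α = τ/I = -3.281/0.2533 = -12.95 rad/s².

α ≈ 13.0 rad/s², clockwise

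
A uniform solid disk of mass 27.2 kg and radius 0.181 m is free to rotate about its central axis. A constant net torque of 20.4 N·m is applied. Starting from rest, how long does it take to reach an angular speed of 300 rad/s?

t ≈ 6.55 s

I = ½MR² = (1/2)(27.2)(0.181)² = 0.4455 kg·m².
α = τ/I = 20.4/0.4455 = 45.79 rad/s².
ω = αt ⇒ t = ω/α = 300/45.79 = 6.552 s.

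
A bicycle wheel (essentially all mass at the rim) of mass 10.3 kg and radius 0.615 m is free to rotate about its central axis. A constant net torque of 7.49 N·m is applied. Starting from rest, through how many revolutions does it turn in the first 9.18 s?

I = MR² = (10.3)(0.615)² = 3.896 kg·m².
α = τ/I = 7.49/3.896 = 1.923 rad/s².
θ = ½αt² = ½(1.923)(9.18)² = 81.01 rad.
Revolutions = θ/(2π) = 12.89.

≈ 12.9 revolutions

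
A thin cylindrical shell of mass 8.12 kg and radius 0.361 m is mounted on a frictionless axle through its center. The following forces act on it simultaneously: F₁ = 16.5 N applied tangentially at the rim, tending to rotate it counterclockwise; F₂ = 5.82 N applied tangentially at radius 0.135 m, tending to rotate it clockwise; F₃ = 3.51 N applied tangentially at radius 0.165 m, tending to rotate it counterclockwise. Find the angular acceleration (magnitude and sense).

α ≈ 5.43 rad/s², counterclockwise

I = MR² = (8.12)(0.361)² = 1.058 kg·m².
Taking counterclockwise as positive: τ₁ = +(16.5)(0.361) = +5.957 N·m; τ₂ = −(5.82)(0.135) = −0.7857 N·m; τ₃ = +(3.51)(0.165) = +0.5791 N·m.
Net torque τ = 5.750 N·m.
α = τ/I = 5.750/1.058 = 5.434 rad/s².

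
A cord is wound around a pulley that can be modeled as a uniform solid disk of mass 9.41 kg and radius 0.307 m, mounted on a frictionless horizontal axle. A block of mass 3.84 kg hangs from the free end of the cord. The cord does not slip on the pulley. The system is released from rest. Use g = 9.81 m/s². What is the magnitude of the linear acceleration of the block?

a ≈ 4.41 m/s²

I = ½MR² = (1/2)(9.41)(0.307)² = 0.4434 kg·m².
Block: mg − T = ma. Pulley: TR = Iα. No-slip: a = αR, so T = (I/R²)a = 4.705·a.
Then mg = (m + 4.705)a, so a = (3.84)(9.81)/(3.84 + 4.705) = 4.408 m/s².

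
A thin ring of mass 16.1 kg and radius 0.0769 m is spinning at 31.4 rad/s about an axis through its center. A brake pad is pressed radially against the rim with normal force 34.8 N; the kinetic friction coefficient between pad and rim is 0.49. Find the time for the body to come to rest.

I = MR² = (16.1)(0.0769)² = 0.09521 kg·m².
Friction force f = μN = (0.49)(34.8) = 17.05 N at the rim; torque magnitude τ = fR = 1.311 N·m, opposing ω.
|α| = τ/I = 1.311/0.09521 = 13.77 rad/s² (deceleration).
0 = ω₀ − |α|t ⇒ t = ω₀/|α| = 31.4/13.77 = 2.280 s.

t ≈ 2.28 s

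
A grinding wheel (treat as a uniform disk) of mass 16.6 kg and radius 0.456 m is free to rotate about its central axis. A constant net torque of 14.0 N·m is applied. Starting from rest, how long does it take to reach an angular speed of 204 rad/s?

I = ½MR² = (1/2)(16.6)(0.456)² = 1.726 kg·m².
α = τ/I = 14.0/1.726 = 8.112 rad/s².
ω = αt ⇒ t = ω/α = 204/8.112 = 25.15 s.

t ≈ 25.1 s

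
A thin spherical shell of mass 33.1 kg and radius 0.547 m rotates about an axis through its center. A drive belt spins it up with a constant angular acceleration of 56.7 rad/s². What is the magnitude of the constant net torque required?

I = (2/3)MR² = (2/3)(33.1)(0.547)² = 6.603 kg·m².
τ = Iα = (6.603)(56.70) = 374.4 N·m.

τ ≈ 374 N·m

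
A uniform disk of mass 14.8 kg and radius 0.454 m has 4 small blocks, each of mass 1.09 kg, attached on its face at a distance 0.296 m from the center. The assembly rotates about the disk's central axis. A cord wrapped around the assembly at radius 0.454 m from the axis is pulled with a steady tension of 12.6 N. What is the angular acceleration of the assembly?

I_disk = ½MR² = ½(14.8)(0.454)² = 1.525 kg·m².
I_blocks = 4·m·r² = 4(1.09)(0.296)² = 0.3820 kg·m².
Total I = 1.907 kg·m².
τ = F r = (12.6)(0.454) = 5.720 N·m.
α = τ/I = 5.720/1.907 = 2.999 rad/s².

α ≈ 3.00 rad/s²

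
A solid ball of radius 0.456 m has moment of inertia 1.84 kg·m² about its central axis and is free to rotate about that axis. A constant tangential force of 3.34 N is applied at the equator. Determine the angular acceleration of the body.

τ = F R = (3.34)(0.456) = 1.523 N·m.
From τ = Iα: α = 1.523/1.840 = 0.8277 rad/s².

α ≈ 0.828 rad/s²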